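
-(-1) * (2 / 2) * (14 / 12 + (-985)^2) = 5821357 / 6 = 970226.17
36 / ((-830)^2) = 9 / 172225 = 0.00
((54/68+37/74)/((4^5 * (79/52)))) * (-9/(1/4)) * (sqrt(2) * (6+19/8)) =-86229 * sqrt(2)/343808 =-0.35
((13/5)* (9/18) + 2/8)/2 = 0.78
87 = 87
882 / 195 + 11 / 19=6301 / 1235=5.10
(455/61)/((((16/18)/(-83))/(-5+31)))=-4418505/244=-18108.63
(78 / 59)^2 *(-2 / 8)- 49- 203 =-878733 / 3481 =-252.44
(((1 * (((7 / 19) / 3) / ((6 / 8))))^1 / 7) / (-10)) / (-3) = 2 / 2565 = 0.00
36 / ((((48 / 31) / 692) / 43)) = 691827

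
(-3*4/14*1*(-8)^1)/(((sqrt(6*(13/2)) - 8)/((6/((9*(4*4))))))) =-16/175 - 2*sqrt(39)/175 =-0.16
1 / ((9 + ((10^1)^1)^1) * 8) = 1 / 152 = 0.01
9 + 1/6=55/6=9.17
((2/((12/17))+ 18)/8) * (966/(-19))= -20125/152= -132.40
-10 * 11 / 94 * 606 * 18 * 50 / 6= -4999500 / 47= -106372.34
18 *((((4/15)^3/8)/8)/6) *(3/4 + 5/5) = 7/4500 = 0.00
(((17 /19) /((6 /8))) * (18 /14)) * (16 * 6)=19584 /133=147.25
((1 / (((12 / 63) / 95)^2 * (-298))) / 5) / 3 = -265335 / 4768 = -55.65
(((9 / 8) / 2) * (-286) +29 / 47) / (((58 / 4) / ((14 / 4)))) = -38.68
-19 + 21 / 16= -283 / 16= -17.69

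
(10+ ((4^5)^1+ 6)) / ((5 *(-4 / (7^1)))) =-364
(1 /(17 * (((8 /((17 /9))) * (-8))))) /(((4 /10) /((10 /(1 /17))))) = -425 /576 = -0.74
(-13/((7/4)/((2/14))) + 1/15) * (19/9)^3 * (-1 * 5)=5013929/107163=46.79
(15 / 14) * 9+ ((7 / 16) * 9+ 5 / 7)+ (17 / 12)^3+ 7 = 291971 / 12096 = 24.14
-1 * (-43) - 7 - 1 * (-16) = 52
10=10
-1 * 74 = -74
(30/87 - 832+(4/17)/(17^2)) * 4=-473966472/142477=-3326.62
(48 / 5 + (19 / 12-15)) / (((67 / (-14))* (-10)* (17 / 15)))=-1603 / 22780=-0.07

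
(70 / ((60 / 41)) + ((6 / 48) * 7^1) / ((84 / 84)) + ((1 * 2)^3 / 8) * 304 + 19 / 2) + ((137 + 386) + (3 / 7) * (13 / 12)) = 148793 / 168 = 885.67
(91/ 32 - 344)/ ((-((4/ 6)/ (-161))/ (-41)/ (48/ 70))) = 92652579/ 40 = 2316314.48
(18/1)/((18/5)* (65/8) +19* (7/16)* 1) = 0.48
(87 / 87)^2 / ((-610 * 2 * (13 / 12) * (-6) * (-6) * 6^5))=-1 / 369982080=-0.00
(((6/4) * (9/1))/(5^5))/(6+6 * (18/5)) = 9/57500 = 0.00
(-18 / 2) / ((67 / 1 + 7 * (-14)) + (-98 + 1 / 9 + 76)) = 81 / 476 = 0.17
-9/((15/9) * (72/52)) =-39/10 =-3.90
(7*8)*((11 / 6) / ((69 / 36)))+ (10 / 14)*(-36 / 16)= 33461 / 644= 51.96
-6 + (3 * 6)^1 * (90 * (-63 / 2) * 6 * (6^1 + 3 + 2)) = -3367986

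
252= 252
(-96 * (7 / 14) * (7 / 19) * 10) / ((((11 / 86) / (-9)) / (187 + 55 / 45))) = 44499840 / 19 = 2342096.84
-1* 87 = -87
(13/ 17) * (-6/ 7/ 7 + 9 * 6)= 34320/ 833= 41.20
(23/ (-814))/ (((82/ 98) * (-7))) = 161/ 33374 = 0.00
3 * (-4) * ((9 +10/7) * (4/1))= -3504/7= -500.57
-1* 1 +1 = 0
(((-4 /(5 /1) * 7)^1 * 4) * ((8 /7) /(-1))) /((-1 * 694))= -64 /1735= -0.04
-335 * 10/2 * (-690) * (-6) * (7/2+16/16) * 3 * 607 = -56824760250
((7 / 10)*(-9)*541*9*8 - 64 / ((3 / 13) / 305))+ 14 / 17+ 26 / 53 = -4459719604 / 13515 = -329982.95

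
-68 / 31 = -2.19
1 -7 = -6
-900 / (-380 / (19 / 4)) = 45 / 4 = 11.25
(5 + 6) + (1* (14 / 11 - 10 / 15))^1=383 / 33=11.61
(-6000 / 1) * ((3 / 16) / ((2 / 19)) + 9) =-129375 / 2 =-64687.50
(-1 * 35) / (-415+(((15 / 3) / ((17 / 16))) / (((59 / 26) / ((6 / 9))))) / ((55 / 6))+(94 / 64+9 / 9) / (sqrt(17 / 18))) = 316776848080 * sqrt(34) / 3575198249105853+100547891530240 / 1191732749701951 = 0.08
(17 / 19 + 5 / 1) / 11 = 112 / 209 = 0.54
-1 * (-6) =6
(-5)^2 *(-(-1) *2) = 50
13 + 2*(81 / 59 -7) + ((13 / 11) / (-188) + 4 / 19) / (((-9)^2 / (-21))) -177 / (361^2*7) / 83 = 140748448193695 / 83144895480108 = 1.69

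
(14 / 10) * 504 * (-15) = -10584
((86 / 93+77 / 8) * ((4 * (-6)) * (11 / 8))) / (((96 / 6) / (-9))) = 777051 / 3968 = 195.83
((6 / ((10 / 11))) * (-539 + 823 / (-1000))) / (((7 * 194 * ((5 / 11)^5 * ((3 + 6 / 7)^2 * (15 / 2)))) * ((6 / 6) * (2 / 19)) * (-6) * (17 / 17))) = 42397268900833 / 22097812500000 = 1.92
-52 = -52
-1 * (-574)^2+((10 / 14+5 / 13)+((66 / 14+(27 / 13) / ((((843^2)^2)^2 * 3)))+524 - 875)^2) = -1393636909871856173649249395038988228002033372690864055 / 6650265127544822111094439678130124816364456637001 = -209561.11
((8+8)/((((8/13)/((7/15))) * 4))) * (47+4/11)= 47411/330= 143.67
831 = 831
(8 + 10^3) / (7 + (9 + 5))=48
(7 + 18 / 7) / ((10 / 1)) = 67 / 70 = 0.96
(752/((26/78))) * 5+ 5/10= 22561/2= 11280.50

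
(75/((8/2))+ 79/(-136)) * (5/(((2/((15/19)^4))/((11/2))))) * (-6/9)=-2293396875/35447312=-64.70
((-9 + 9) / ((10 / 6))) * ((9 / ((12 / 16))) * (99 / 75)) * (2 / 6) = 0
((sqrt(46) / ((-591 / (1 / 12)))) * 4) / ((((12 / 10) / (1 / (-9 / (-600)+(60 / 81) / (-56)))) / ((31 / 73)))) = -108500 * sqrt(46) / 963527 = -0.76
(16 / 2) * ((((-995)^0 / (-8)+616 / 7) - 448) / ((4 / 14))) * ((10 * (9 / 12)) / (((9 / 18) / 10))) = -1512525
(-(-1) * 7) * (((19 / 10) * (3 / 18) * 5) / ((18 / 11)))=1463 / 216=6.77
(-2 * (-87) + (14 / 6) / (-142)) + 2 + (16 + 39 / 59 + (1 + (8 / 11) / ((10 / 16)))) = 269297041 / 1382370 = 194.81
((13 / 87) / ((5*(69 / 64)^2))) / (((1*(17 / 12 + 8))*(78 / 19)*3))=155648 / 702080865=0.00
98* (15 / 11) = 1470 / 11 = 133.64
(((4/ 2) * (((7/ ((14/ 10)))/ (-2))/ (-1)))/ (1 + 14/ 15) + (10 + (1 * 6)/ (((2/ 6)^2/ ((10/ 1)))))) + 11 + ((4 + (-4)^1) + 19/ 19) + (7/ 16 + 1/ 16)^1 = 32775/ 58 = 565.09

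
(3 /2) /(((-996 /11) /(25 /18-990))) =195745 /11952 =16.38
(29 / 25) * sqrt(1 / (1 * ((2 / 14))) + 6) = 29 * sqrt(13) / 25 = 4.18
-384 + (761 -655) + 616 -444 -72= -178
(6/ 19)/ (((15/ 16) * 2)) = 16/ 95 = 0.17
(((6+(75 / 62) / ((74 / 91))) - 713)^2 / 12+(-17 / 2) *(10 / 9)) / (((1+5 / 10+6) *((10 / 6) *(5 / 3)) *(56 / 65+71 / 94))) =19200817439181313 / 15596281573200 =1231.12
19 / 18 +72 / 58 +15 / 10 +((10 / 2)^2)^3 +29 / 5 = 20403149 / 1305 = 15634.60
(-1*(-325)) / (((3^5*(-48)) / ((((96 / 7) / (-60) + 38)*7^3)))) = -2105285 / 5832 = -360.99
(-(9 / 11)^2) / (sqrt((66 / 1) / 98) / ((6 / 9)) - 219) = 378 * sqrt(33) / 126378571+386316 / 126378571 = 0.00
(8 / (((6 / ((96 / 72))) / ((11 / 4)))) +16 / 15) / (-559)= -268 / 25155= -0.01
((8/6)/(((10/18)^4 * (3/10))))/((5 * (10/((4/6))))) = 1944/3125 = 0.62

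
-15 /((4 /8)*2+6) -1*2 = -29 /7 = -4.14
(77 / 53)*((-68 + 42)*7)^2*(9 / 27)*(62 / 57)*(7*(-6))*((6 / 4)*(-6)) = 6641626992 / 1007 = 6595458.78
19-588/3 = -177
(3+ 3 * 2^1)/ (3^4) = 1/ 9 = 0.11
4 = 4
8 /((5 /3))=24 /5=4.80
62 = 62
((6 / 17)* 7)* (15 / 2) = 315 / 17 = 18.53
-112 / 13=-8.62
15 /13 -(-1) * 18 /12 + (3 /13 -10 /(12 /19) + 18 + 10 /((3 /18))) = 2537 /39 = 65.05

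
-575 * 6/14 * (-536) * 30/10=2773800/7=396257.14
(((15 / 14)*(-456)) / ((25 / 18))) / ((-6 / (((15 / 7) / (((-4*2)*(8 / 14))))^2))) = 23085 / 1792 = 12.88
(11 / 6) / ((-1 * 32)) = -11 / 192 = -0.06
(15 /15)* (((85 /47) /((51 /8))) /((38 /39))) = 260 /893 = 0.29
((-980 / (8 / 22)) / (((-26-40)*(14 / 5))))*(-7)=-102.08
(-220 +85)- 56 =-191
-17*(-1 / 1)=17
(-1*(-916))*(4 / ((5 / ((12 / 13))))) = 43968 / 65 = 676.43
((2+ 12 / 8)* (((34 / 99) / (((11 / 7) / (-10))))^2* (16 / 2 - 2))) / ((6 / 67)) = 1328301800 / 1185921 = 1120.06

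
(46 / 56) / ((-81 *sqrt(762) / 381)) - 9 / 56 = -9 / 56 - 23 *sqrt(762) / 4536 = -0.30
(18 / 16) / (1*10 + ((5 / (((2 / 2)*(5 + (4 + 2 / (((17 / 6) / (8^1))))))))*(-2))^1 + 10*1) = 2241 / 38480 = 0.06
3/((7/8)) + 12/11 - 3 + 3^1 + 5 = 733/77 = 9.52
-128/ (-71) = 128/ 71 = 1.80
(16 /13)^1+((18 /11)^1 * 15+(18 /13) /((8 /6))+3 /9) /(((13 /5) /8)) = 451604 /5577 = 80.98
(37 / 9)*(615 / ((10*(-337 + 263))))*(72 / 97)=-246 / 97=-2.54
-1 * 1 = -1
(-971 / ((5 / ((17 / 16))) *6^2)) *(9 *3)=-49521 / 320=-154.75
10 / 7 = 1.43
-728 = -728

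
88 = 88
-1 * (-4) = 4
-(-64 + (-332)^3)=36594432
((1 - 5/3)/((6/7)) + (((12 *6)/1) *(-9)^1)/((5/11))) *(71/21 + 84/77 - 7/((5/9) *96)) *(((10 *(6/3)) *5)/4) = -10297456223/66528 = -154783.79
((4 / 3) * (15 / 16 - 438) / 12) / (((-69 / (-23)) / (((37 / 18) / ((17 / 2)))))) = -9583 / 2448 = -3.91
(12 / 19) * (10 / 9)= 40 / 57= 0.70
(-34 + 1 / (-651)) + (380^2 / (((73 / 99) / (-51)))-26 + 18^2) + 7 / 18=-2847693906719 / 285138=-9987072.60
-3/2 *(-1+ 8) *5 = -105/2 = -52.50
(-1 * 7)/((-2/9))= 63/2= 31.50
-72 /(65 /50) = -720 /13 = -55.38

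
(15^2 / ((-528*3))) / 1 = -25 / 176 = -0.14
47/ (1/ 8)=376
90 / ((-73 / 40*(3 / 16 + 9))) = -19200 / 3577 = -5.37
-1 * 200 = -200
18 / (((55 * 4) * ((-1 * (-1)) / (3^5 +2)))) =441 / 22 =20.05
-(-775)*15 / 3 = 3875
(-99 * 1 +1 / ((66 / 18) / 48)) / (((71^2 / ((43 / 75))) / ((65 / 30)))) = -11739 / 554510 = -0.02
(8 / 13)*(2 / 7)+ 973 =88559 / 91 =973.18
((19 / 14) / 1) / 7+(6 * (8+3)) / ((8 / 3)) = 4889 / 196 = 24.94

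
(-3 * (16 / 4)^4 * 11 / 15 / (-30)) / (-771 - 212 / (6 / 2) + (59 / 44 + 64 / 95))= -1177088 / 52646185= -0.02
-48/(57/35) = -560/19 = -29.47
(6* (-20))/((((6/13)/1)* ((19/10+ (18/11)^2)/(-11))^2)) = -46060586000/30680521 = -1501.30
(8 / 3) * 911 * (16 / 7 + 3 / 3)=167624 / 21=7982.10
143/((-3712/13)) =-1859/3712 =-0.50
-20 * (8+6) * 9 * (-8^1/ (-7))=-2880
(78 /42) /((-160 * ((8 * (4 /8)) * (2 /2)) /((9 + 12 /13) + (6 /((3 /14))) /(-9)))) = -797 /40320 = -0.02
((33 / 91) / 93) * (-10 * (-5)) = 550 / 2821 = 0.19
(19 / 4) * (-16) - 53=-129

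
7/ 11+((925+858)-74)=1709.64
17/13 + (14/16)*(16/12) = 193/78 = 2.47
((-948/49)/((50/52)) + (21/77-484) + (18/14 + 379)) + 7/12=-19885711/161700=-122.98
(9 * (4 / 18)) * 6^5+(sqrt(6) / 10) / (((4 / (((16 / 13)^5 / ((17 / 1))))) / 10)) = 262144 * sqrt(6) / 6311981+15552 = 15552.10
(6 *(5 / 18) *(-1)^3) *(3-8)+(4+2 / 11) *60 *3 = 25115 / 33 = 761.06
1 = 1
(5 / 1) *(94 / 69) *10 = 68.12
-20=-20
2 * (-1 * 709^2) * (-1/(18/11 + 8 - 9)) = 11058982/7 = 1579854.57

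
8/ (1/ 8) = 64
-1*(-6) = 6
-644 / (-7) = 92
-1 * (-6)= 6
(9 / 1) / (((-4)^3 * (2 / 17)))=-153 / 128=-1.20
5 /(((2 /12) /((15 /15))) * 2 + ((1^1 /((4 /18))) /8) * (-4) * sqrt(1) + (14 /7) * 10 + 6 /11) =660 /2459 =0.27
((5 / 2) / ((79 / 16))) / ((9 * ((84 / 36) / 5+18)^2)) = 1000 / 6061591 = 0.00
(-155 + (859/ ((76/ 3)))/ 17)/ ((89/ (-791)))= 156367253/ 114988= 1359.86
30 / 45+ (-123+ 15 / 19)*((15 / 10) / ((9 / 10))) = -11572 / 57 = -203.02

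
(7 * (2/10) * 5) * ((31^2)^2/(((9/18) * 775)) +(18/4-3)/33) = 9175803/550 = 16683.28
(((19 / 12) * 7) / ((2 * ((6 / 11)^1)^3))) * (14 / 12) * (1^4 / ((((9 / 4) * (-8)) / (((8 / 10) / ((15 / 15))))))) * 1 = -1239161 / 699840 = -1.77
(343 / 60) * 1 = 343 / 60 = 5.72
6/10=3/5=0.60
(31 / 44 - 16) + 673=28939 / 44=657.70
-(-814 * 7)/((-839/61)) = -347578/839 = -414.28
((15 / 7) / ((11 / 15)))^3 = 11390625 / 456533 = 24.95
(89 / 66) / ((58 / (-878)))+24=6865 / 1914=3.59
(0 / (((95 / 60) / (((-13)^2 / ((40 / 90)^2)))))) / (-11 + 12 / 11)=0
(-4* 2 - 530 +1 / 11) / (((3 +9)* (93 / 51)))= -100589 / 4092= -24.58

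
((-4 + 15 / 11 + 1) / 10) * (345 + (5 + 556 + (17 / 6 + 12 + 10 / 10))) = -16593 / 110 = -150.85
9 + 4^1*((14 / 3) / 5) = 191 / 15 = 12.73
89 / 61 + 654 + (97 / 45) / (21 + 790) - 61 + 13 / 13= 1325613802 / 2226195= 595.46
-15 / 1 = -15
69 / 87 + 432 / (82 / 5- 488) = -467 / 3799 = -0.12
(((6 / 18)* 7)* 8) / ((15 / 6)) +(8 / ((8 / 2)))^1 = 9.47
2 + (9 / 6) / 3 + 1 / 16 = 41 / 16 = 2.56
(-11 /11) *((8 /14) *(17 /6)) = -34 /21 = -1.62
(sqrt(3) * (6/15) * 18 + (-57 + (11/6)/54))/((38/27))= -18457/456 + 486 * sqrt(3)/95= -31.62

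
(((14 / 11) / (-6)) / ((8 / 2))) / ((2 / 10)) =-35 / 132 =-0.27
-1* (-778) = 778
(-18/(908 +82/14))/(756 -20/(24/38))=-378/13900681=-0.00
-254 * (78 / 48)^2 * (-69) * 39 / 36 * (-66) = -211775421 / 64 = -3308990.95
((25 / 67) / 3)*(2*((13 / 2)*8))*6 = 5200 / 67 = 77.61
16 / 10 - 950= -4742 / 5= -948.40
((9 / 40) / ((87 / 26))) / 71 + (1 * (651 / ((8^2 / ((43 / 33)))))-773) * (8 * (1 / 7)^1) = -5506387989 / 6341720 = -868.28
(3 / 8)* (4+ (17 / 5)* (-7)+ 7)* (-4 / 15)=32 / 25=1.28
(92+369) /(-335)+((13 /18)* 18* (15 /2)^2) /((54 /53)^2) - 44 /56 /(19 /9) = 40574420807 /57743280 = 702.67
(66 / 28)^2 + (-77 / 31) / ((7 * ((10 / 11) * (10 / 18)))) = 737253 / 151900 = 4.85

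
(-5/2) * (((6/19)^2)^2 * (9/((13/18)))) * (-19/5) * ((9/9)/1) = 1.18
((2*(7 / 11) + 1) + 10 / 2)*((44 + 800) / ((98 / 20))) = 675200 / 539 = 1252.69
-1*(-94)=94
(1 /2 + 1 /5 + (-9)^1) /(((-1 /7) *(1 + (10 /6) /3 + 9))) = 5229 /950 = 5.50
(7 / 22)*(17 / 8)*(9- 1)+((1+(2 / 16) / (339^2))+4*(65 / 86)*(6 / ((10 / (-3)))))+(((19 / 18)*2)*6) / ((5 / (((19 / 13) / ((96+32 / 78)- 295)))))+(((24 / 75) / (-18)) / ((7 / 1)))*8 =36474802602197 / 39293320974600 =0.93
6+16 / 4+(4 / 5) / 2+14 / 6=191 / 15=12.73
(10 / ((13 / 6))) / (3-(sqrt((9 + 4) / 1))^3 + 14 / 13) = -0.11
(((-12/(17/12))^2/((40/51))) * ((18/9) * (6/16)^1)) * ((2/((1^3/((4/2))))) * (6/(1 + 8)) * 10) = 31104/17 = 1829.65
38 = 38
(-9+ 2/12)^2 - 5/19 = 53191/684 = 77.76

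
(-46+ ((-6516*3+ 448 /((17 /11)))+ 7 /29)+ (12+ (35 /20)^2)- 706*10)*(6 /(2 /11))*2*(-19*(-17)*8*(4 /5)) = -3594905676.17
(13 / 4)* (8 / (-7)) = -26 / 7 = -3.71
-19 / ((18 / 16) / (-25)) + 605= 1027.22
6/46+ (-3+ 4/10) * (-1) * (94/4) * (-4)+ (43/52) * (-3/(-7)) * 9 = -10091609/41860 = -241.08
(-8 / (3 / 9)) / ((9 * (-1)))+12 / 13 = 140 / 39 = 3.59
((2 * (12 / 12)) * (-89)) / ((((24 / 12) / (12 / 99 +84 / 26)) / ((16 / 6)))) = -795.54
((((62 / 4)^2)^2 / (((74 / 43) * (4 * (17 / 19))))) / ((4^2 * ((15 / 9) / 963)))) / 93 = 23438694861 / 6440960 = 3639.01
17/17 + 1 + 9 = 11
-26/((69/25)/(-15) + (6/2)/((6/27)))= -6500/3329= -1.95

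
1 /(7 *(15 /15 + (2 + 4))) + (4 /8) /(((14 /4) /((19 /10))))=143 /490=0.29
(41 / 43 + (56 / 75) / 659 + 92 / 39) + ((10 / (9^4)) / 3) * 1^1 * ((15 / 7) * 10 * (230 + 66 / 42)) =17275085053927 / 2960760982725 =5.83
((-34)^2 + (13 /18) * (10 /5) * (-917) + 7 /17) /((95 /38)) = -51452 /765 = -67.26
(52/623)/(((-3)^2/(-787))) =-7.30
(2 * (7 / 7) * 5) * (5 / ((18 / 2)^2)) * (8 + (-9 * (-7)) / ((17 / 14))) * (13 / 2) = 330850 / 1377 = 240.27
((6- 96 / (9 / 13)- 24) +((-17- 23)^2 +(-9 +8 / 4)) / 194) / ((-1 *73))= 86401 / 42486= 2.03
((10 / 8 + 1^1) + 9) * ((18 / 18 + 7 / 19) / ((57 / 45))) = 8775 / 722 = 12.15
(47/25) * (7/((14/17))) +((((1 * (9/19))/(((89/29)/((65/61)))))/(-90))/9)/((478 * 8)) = 2836485798559/177502240800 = 15.98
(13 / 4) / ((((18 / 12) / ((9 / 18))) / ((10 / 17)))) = 65 / 102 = 0.64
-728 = -728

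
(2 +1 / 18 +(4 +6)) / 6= 217 / 108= 2.01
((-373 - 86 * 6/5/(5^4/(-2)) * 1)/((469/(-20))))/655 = 4658372/191996875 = 0.02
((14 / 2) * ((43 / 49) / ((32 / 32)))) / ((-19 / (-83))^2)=296227 / 2527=117.22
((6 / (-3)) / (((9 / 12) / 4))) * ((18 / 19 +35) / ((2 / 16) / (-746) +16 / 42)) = -913056256 / 906737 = -1006.97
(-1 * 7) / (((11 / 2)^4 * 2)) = -56 / 14641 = -0.00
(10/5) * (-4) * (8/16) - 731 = -735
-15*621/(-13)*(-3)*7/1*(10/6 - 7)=1043280/13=80252.31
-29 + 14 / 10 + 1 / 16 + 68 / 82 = -87603 / 3280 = -26.71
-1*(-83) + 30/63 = 1753/21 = 83.48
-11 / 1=-11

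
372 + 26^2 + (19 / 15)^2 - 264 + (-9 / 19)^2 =63828946 / 81225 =785.83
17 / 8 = 2.12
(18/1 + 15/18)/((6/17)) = 1921/36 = 53.36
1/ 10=0.10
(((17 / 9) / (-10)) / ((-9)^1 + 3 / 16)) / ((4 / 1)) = 34 / 6345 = 0.01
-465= -465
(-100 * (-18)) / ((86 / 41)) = 36900 / 43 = 858.14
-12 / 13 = -0.92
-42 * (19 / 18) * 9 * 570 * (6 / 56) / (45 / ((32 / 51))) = -5776 / 17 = -339.76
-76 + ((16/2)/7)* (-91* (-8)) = 756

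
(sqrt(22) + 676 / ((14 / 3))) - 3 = sqrt(22) + 993 / 7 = 146.55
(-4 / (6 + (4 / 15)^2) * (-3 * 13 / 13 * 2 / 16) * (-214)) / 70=-14445 / 19124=-0.76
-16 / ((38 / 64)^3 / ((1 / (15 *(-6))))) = 262144 / 308655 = 0.85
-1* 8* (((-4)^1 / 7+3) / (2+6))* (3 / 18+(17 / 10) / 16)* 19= -42313 / 3360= -12.59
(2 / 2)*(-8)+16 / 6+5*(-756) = -11356 / 3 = -3785.33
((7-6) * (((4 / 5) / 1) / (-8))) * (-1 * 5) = 1 / 2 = 0.50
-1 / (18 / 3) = -1 / 6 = -0.17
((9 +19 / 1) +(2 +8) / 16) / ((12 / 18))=687 / 16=42.94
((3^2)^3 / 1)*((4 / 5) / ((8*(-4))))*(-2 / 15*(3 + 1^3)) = 243 / 25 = 9.72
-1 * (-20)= 20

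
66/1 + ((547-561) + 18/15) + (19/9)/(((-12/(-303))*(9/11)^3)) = 19751849/131220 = 150.52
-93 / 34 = -2.74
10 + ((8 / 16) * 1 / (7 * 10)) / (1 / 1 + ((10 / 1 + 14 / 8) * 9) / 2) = 150852 / 15085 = 10.00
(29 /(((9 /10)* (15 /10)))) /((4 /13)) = 1885 /27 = 69.81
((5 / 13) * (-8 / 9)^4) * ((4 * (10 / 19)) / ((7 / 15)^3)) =4.97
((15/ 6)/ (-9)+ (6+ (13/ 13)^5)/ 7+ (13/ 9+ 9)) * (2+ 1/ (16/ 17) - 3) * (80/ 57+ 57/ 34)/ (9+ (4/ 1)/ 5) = 1999615/ 9116352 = 0.22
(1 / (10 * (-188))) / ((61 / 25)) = -5 / 22936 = -0.00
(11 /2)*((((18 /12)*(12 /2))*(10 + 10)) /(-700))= -99 /70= -1.41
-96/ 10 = -48/ 5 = -9.60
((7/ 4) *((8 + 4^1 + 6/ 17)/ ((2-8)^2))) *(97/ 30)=4753/ 2448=1.94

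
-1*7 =-7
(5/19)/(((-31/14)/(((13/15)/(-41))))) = 182/72447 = 0.00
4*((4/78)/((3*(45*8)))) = 1/5265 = 0.00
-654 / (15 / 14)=-3052 / 5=-610.40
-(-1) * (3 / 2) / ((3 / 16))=8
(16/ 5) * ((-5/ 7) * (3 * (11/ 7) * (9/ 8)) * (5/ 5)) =-594/ 49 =-12.12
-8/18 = -4/9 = -0.44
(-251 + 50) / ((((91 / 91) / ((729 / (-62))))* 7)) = 146529 / 434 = 337.62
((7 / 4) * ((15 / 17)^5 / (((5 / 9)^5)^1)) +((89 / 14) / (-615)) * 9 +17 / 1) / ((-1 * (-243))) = 281926213237 / 1980444940740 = 0.14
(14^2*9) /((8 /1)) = 441 /2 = 220.50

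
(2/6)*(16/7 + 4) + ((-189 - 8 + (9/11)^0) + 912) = 15080/21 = 718.10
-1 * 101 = -101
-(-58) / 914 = 29 / 457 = 0.06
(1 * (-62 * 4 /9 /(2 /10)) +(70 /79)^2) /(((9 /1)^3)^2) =-7694740 /29850509529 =-0.00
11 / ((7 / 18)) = 198 / 7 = 28.29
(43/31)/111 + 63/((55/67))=14526826/189255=76.76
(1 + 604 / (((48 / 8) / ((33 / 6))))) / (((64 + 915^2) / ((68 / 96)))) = 3536 / 7535601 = 0.00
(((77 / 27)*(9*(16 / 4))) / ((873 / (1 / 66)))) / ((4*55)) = 7 / 864270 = 0.00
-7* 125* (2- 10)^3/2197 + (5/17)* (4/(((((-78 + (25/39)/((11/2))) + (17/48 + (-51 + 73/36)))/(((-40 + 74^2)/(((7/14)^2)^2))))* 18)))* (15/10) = 13280982248960/97291119731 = 136.51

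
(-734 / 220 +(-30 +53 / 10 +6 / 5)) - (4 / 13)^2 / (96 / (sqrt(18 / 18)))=-1496719 / 55770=-26.84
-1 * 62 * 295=-18290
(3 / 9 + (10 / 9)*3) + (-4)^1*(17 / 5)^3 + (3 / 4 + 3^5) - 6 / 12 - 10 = 119551 / 1500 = 79.70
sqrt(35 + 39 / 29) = sqrt(30566) / 29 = 6.03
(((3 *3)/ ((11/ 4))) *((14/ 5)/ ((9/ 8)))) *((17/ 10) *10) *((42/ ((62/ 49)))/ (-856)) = -979608/ 182435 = -5.37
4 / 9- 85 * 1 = -761 / 9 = -84.56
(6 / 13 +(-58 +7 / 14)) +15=-1093 / 26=-42.04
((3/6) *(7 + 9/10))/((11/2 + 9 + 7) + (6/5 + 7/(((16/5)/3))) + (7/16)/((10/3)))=632/4703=0.13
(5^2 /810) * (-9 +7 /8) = -325 /1296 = -0.25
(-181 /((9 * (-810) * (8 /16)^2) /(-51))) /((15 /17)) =-104618 /18225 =-5.74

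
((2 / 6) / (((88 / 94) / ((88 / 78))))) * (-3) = -47 / 39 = -1.21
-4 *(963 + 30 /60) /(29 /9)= -34686 /29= -1196.07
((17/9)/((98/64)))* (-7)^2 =544/9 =60.44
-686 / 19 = -36.11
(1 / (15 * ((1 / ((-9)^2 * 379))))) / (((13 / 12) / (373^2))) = 17084484684 / 65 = 262838225.91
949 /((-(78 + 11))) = -949 /89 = -10.66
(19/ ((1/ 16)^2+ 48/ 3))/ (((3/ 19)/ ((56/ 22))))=2587648/ 135201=19.14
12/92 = 3/23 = 0.13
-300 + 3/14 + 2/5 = -20957/70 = -299.39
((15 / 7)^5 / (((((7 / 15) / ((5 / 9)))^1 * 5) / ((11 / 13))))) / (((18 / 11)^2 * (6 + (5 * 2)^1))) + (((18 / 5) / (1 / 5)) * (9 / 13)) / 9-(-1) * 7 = 64732023 / 7529536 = 8.60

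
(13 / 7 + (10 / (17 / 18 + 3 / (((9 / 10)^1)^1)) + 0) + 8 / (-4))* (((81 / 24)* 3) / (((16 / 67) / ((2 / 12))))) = 305721 / 19712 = 15.51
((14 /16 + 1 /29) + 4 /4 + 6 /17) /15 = 8923 /59160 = 0.15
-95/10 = -19/2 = -9.50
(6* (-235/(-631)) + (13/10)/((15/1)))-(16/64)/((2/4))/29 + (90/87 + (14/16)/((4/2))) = 82915471/21958800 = 3.78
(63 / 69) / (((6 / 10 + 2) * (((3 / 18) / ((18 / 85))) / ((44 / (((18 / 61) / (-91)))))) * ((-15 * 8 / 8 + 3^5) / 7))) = -1380918 / 7429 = -185.88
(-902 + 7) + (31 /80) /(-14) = -1002431 /1120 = -895.03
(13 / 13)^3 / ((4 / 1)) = 1 / 4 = 0.25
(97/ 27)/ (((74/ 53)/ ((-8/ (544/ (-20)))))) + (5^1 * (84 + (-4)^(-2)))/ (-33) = -35808185/ 2989008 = -11.98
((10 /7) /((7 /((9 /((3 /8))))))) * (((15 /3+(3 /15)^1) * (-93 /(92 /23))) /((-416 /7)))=279 /28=9.96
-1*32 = -32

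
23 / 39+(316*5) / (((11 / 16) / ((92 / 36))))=7559479 / 1287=5873.72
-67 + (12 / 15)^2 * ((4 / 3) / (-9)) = -45289 / 675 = -67.09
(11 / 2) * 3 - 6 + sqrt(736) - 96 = -171 / 2 + 4 * sqrt(46) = -58.37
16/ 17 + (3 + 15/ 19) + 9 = 4435/ 323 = 13.73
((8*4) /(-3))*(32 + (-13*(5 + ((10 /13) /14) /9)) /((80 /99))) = 3624 /7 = 517.71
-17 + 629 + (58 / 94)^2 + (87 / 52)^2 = 3674553217 / 5973136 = 615.18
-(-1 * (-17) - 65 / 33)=-496 / 33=-15.03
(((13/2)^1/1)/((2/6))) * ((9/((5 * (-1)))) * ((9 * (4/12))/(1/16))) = -8424/5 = -1684.80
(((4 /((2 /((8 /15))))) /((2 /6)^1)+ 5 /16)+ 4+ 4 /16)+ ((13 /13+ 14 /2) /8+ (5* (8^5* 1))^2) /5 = 429496730237 /80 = 5368709127.96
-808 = -808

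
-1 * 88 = -88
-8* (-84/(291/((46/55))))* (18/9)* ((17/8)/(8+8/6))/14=0.06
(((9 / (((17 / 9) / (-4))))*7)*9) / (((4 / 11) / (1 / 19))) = -56133 / 323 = -173.79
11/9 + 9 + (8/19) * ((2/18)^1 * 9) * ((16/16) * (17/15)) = 9148/855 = 10.70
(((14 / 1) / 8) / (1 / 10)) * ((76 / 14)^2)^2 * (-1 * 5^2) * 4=-1519778.43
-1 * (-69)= 69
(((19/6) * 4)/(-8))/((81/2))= -19/486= -0.04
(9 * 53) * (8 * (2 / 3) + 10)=7314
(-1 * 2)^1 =-2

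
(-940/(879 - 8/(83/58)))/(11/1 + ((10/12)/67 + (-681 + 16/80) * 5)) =31364040/98879074633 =0.00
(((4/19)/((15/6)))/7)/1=8/665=0.01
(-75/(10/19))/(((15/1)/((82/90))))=-779/90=-8.66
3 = 3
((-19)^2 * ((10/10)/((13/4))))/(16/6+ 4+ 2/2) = 4332/299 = 14.49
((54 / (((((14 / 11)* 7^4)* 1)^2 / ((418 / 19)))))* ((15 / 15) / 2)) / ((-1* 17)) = -0.00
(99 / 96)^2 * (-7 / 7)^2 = 1.06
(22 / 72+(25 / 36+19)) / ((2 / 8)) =80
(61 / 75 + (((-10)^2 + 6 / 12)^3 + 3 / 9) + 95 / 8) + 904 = 1015992.15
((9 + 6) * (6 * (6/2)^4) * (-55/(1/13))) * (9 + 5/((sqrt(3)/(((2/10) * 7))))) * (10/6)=-78185250 - 20270250 * sqrt(3)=-113294352.88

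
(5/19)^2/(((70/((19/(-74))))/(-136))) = 170/4921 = 0.03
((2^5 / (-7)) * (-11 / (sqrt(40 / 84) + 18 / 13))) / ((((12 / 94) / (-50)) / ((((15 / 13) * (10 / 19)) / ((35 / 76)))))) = -446688000 / 17899 + 107536000 * sqrt(210) / 125293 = -12518.43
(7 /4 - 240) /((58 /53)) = -50509 /232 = -217.71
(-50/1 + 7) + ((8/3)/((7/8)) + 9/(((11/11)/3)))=-272/21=-12.95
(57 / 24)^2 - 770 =-48919 / 64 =-764.36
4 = 4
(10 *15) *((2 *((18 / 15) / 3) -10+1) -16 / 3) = -2030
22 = 22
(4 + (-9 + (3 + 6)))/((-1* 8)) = -1/2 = -0.50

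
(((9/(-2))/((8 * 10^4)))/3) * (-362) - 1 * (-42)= 3360543/80000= 42.01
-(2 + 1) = -3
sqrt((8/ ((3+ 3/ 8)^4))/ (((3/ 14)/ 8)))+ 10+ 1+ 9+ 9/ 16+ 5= 512 * sqrt(42)/ 2187+ 409/ 16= 27.08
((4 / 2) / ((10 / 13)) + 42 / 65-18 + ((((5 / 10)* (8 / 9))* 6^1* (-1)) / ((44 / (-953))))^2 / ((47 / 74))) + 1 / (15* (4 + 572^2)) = 5701204002075437 / 1088520121260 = 5237.57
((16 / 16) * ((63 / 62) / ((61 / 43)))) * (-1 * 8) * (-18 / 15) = 65016 / 9455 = 6.88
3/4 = 0.75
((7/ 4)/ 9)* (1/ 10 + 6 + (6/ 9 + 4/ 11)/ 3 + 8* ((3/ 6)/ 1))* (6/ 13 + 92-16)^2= 17876782357/ 1505790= 11872.03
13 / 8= 1.62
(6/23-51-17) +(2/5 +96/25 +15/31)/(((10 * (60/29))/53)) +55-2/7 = -69164923/74865000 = -0.92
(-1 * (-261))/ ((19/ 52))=13572/ 19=714.32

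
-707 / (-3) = 707 / 3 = 235.67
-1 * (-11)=11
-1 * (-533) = 533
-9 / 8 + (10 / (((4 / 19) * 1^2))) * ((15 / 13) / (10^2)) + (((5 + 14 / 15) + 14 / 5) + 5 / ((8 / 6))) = 9287 / 780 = 11.91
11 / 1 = 11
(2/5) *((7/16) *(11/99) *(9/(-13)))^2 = 49/108160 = 0.00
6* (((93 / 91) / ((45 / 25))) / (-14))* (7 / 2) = -155 / 182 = -0.85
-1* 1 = -1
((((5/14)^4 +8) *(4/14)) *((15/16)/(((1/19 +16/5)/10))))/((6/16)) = 243796125/13848968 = 17.60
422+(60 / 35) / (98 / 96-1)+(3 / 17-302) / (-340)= 20439317 / 40460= 505.17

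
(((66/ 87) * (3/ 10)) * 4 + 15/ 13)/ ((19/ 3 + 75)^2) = 35019/ 112225360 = 0.00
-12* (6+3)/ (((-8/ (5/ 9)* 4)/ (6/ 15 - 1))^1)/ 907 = -9/ 7256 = -0.00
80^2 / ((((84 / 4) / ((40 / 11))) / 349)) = 386770.56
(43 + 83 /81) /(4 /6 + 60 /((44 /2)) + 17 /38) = 1490588 /130059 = 11.46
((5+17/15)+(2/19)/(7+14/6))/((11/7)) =24517/6270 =3.91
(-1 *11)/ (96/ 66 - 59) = 121/ 633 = 0.19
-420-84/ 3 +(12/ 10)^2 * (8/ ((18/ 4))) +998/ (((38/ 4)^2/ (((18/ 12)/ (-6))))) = -4045046/ 9025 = -448.20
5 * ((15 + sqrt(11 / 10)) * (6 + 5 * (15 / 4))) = 99 * sqrt(110) / 8 + 7425 / 4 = 1986.04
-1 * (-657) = 657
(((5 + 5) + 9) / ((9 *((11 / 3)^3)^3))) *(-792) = -2991816 / 214358881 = -0.01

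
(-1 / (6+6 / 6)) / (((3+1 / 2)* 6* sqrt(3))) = -sqrt(3) / 441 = -0.00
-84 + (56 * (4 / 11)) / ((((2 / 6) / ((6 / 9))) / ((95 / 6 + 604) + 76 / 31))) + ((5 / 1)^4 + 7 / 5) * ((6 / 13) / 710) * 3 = 596308711424 / 23605725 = 25261.19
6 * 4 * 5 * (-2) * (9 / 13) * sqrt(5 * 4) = -4320 * sqrt(5) / 13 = -743.06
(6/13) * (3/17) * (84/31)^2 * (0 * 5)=0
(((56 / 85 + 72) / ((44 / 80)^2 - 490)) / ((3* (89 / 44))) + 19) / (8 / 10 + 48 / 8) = 84355306595 / 30229222554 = 2.79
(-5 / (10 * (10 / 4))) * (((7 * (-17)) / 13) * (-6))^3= -363994344 / 10985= -33135.58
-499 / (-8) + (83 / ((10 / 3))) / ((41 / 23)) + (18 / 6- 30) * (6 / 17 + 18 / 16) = 253979 / 6970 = 36.44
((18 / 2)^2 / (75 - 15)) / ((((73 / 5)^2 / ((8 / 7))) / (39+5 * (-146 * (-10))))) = 1981530 / 37303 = 53.12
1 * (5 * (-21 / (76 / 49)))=-5145 / 76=-67.70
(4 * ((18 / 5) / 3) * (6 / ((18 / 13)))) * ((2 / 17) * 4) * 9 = 7488 / 85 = 88.09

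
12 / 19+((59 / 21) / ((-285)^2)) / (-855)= 921091441 / 1458394875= 0.63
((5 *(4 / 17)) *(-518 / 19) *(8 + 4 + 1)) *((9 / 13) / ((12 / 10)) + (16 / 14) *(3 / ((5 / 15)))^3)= -112285380 / 323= -347632.76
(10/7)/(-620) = -1/434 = -0.00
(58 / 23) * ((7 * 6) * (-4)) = -423.65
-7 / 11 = -0.64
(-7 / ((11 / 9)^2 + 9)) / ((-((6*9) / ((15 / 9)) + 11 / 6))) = 1701 / 87295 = 0.02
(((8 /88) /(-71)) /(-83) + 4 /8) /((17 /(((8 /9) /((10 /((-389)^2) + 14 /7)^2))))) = 1484365769782825 /227115964117147644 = 0.01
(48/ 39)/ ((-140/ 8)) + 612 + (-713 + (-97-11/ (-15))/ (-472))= -16246547/ 161070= -100.87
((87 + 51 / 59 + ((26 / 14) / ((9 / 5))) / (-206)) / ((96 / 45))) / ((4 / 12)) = 336370585 / 2722496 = 123.55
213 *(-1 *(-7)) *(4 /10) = 2982 /5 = 596.40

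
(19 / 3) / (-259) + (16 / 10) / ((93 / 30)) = 11843 / 24087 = 0.49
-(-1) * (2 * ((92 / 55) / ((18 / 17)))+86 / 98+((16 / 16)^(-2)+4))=9.04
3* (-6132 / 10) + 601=-1238.60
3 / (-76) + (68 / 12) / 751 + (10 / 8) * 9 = 480212 / 42807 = 11.22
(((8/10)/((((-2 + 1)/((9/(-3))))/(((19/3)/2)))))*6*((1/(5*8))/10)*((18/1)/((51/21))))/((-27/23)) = -3059/4250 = -0.72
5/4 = 1.25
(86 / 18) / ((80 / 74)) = 1591 / 360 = 4.42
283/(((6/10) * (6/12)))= 2830/3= 943.33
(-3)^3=-27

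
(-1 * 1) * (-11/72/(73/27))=33/584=0.06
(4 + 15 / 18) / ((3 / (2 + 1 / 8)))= 493 / 144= 3.42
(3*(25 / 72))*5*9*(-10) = -1875 / 4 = -468.75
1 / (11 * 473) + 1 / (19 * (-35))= -4538 / 3459995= -0.00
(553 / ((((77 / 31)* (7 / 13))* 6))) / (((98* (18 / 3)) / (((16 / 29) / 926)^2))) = 254696 / 6121914959853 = 0.00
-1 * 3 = -3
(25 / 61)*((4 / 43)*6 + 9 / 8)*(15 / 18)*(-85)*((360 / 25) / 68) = -217125 / 20984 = -10.35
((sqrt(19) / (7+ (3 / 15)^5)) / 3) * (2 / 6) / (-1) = -3125 * sqrt(19) / 196884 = -0.07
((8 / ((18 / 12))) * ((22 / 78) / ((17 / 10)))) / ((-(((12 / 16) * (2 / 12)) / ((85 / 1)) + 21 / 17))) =-70400 / 98397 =-0.72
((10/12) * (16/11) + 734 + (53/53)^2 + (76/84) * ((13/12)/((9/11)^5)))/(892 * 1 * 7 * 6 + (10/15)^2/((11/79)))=0.02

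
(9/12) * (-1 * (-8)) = 6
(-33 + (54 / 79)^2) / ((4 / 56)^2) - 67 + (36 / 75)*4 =-1005035407 / 156025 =-6441.50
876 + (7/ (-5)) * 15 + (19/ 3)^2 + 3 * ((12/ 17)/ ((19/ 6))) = 2604032/ 2907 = 895.78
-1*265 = -265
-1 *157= -157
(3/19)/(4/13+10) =39/2546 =0.02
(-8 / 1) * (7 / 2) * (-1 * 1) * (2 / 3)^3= 224 / 27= 8.30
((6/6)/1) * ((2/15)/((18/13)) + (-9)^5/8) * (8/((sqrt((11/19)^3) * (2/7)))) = -1060210963 * sqrt(209)/32670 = -469154.95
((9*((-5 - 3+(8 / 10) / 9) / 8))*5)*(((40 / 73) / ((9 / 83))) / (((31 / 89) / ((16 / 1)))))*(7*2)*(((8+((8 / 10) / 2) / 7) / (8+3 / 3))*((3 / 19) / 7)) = -7910354176 / 2708811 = -2920.23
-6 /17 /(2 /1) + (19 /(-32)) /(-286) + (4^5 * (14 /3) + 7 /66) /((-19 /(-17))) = 12638994265 /2956096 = 4275.57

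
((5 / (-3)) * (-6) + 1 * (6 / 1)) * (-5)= -80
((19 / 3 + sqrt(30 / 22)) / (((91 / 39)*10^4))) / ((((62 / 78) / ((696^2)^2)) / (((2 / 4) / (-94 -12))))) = -2716909625664 / 7188125 -428985730368*sqrt(165) / 79069375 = -447662.92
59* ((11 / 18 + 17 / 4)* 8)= 20650 / 9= 2294.44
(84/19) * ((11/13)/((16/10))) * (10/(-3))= -1925/247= -7.79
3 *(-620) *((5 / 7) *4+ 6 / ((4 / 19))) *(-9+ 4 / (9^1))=1496990 / 3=498996.67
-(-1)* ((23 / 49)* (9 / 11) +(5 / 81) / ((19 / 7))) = 337438 / 829521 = 0.41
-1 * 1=-1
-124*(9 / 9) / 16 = -31 / 4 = -7.75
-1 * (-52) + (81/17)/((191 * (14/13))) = 2364869/45458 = 52.02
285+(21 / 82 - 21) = 21669 / 82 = 264.26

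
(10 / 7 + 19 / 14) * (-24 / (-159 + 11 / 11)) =234 / 553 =0.42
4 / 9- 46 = -410 / 9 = -45.56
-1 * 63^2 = -3969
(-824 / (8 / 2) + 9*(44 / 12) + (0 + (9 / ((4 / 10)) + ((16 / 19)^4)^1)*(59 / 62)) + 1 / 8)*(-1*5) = 24398906135 / 32319608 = 754.93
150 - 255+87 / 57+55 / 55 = -1947 / 19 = -102.47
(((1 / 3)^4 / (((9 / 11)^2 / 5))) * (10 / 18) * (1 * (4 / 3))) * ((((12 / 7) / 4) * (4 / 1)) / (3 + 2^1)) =9680 / 413343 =0.02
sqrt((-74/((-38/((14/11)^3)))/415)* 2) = 28* sqrt(22464365)/954085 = 0.14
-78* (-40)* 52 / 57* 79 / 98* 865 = 1847778400 / 931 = 1984724.38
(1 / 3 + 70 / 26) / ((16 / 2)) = 59 / 156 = 0.38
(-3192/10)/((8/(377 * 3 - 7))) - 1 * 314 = -225808/5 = -45161.60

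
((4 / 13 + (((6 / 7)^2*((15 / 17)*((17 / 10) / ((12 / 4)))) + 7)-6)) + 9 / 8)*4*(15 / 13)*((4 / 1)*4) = 1712280 / 8281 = 206.77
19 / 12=1.58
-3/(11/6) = -18/11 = -1.64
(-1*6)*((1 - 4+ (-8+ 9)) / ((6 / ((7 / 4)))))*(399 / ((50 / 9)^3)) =2036097 / 250000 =8.14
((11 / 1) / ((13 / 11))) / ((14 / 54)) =3267 / 91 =35.90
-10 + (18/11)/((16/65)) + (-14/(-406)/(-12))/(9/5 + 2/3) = -316645/94424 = -3.35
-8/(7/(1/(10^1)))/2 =-2/35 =-0.06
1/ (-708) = -1/ 708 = -0.00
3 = 3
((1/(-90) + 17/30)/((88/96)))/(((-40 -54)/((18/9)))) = -20/1551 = -0.01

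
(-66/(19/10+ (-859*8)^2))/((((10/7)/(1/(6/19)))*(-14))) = 0.00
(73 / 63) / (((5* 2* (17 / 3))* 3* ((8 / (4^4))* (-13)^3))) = -1168 / 11764935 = -0.00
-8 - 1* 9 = -17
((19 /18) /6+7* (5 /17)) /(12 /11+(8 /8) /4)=45133 /27081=1.67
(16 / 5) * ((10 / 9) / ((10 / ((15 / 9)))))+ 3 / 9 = 0.93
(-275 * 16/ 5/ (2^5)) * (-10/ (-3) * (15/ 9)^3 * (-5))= 171875/ 81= 2121.91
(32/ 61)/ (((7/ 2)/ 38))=2432/ 427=5.70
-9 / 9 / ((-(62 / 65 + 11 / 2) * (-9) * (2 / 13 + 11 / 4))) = -6760 / 1140201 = -0.01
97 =97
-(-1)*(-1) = -1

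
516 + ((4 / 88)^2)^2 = 120876097 / 234256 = 516.00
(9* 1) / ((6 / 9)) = 27 / 2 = 13.50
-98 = -98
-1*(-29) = 29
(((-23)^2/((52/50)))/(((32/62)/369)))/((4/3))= 453842325/1664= 272741.78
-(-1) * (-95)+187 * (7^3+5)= 64981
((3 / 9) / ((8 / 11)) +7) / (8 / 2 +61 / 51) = 3043 / 2120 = 1.44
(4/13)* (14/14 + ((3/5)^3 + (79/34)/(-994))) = 5127117/13729625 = 0.37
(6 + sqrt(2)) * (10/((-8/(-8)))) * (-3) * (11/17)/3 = -660/17 - 110 * sqrt(2)/17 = -47.97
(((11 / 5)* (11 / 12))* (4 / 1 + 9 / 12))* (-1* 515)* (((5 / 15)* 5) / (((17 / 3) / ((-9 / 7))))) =3551955 / 1904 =1865.52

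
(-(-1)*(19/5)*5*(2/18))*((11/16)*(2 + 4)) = 8.71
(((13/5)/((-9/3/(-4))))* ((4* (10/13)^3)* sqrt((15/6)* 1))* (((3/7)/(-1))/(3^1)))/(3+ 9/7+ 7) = -1600* sqrt(10)/40053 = -0.13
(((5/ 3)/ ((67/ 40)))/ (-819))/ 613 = -200/ 100911447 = -0.00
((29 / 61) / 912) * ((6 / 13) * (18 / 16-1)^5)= 29 / 3949723648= 0.00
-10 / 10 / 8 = -1 / 8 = -0.12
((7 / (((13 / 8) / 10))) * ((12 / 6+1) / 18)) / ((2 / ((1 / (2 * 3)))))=70 / 117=0.60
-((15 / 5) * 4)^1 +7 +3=-2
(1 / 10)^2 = 1 / 100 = 0.01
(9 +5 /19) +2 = 214 /19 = 11.26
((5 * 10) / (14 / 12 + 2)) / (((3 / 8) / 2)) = 1600 / 19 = 84.21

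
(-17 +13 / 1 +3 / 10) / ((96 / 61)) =-2257 / 960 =-2.35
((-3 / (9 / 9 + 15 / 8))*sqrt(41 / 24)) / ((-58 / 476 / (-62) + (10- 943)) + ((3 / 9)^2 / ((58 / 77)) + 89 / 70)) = 38513160*sqrt(246) / 412597630177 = 0.00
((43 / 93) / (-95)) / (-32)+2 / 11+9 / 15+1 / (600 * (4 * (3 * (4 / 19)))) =146035001 / 186595200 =0.78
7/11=0.64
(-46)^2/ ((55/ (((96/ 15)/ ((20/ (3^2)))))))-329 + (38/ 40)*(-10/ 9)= -5426539/ 24750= -219.25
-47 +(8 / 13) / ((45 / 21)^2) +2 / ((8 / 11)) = -516157 / 11700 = -44.12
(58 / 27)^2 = 3364 / 729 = 4.61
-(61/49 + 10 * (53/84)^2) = -18437/3528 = -5.23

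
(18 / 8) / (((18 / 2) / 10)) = 2.50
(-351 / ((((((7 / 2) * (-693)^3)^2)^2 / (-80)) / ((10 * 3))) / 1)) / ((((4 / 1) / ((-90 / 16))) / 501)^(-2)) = 6815744 / 7393778348988289892748843182517300272359401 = 0.00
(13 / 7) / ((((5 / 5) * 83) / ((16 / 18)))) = 104 / 5229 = 0.02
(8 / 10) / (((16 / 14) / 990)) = 693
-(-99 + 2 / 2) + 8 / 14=690 / 7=98.57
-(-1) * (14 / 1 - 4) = 10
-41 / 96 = -0.43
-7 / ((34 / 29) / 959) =-194677 / 34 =-5725.79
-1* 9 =-9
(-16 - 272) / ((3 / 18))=-1728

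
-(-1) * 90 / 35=18 / 7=2.57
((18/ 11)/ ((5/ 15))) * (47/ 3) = 846/ 11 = 76.91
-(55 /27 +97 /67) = -6304 /1809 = -3.48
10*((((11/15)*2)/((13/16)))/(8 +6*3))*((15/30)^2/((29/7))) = 616/14703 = 0.04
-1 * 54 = -54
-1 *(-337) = 337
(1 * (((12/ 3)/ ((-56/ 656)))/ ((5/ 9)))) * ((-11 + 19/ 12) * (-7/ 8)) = -13899/ 20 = -694.95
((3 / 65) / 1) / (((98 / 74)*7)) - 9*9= -81.00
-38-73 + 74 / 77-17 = -9782 / 77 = -127.04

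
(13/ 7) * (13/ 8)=3.02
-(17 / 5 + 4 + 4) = -57 / 5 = -11.40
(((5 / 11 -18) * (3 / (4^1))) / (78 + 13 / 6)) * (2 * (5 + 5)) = -17370 / 5291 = -3.28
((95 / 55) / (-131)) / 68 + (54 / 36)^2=2.25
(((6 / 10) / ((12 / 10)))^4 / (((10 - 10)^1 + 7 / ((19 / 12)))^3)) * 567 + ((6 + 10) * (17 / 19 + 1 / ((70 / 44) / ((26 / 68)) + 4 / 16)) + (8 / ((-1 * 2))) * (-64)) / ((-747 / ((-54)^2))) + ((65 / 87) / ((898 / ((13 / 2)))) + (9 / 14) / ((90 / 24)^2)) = -2395363613418935749 / 2240945683737600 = -1068.91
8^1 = 8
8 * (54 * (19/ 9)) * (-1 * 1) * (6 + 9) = -13680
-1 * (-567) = 567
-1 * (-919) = 919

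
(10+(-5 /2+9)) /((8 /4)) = 8.25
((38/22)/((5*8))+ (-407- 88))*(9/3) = -653343/440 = -1484.87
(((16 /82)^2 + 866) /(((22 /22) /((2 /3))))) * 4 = 3882160 /1681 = 2309.43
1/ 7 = 0.14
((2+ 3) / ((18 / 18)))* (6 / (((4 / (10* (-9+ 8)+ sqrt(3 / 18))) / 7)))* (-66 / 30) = 1107.85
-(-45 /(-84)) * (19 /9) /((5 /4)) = -19 /21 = -0.90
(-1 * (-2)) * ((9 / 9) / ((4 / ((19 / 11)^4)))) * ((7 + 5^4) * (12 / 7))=494177232 / 102487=4821.85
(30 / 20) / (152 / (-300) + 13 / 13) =225 / 74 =3.04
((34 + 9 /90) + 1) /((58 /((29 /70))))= 351 /1400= 0.25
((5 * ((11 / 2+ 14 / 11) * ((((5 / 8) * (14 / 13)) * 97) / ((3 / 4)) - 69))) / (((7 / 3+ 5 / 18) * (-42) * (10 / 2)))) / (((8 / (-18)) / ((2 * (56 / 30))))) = 28608 / 3055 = 9.36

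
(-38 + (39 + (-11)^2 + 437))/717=0.78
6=6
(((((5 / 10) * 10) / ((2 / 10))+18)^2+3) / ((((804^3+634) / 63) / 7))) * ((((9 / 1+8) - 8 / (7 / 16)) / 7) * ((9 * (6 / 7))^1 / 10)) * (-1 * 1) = 2025162 / 9095084215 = 0.00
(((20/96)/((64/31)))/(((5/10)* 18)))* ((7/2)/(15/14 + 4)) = 7595/981504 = 0.01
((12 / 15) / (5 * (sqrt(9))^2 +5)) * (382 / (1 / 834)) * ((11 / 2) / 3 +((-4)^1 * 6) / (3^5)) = 29841076 / 3375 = 8841.80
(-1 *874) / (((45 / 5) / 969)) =-282302 / 3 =-94100.67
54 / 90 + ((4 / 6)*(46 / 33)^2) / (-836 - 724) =76342 / 127413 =0.60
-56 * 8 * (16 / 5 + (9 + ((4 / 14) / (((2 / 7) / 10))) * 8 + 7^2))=-316288 / 5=-63257.60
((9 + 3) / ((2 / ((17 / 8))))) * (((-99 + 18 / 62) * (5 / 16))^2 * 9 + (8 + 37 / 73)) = 490715325171 / 4489792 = 109295.78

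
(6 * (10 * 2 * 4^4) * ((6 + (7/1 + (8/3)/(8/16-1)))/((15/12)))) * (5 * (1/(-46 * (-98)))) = 10240/49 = 208.98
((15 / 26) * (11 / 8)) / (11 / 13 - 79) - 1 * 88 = -1430693 / 16256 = -88.01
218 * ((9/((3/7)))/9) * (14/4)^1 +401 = 6544/3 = 2181.33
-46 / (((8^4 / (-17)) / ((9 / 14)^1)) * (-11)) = -3519 / 315392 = -0.01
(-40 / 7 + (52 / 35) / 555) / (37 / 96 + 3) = -3550336 / 2104375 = -1.69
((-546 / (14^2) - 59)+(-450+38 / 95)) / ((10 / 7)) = -35797 / 100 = -357.97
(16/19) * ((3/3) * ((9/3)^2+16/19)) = 2992/361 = 8.29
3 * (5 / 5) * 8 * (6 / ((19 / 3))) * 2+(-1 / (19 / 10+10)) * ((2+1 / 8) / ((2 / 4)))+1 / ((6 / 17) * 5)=91138 / 1995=45.68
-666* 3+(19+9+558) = -1412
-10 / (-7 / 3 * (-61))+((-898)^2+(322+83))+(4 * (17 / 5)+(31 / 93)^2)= 15503097044 / 19215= 806822.64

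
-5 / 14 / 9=-5 / 126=-0.04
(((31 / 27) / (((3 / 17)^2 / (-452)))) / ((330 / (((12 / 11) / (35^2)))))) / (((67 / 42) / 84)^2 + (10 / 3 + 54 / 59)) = -0.01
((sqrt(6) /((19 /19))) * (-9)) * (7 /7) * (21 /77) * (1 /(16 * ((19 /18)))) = -0.36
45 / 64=0.70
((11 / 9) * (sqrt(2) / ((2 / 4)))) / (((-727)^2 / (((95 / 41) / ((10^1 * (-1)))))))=-0.00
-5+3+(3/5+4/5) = -3/5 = -0.60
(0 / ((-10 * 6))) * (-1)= 0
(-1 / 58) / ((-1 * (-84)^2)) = 1 / 409248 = 0.00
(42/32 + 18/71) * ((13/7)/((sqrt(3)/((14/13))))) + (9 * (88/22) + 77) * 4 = 593 * sqrt(3)/568 + 452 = 453.81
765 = 765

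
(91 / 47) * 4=364 / 47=7.74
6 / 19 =0.32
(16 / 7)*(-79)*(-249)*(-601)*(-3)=567469008 / 7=81067001.14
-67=-67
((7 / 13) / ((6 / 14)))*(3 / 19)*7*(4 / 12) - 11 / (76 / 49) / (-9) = 1.25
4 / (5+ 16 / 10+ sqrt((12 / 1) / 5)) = 220 / 343 - 40*sqrt(15) / 1029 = 0.49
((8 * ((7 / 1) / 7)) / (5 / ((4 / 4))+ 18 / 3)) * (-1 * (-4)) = 32 / 11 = 2.91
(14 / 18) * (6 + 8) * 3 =98 / 3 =32.67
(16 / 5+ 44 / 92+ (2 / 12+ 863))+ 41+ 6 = 630553 / 690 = 913.84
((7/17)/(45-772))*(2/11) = -14/135949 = -0.00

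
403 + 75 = 478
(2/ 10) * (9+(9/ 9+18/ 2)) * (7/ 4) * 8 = 266/ 5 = 53.20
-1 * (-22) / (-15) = -22 / 15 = -1.47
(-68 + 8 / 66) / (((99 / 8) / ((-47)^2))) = -39585280 / 3267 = -12116.71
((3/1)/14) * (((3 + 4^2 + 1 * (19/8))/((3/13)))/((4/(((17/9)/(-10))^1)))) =-4199/4480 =-0.94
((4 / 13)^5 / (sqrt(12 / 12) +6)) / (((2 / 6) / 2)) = 6144 / 2599051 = 0.00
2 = 2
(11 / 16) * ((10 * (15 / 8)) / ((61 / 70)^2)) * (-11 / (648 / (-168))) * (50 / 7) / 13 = 92640625 / 3482856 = 26.60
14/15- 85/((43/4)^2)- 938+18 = -25510714/27735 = -919.80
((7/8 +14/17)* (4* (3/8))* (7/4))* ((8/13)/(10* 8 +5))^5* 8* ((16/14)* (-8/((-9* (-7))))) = -2883584/28006595020990625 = -0.00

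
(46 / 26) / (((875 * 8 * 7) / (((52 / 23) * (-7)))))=-1 / 1750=-0.00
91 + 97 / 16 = 1553 / 16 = 97.06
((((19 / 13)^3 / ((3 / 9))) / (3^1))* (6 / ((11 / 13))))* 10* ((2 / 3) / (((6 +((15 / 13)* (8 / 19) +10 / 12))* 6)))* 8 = 41702720 / 1551121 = 26.89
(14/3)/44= 7/66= 0.11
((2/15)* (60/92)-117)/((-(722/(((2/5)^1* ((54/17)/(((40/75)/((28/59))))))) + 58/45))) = 7623315/41723587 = 0.18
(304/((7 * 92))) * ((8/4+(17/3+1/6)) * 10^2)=178600/483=369.77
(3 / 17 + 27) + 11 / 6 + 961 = 100981 / 102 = 990.01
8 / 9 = 0.89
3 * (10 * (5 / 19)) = 150 / 19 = 7.89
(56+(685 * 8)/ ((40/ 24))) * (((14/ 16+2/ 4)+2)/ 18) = 627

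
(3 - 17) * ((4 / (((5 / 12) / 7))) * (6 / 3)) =-9408 / 5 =-1881.60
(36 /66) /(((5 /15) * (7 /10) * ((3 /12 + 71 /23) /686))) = 1622880 /3377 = 480.57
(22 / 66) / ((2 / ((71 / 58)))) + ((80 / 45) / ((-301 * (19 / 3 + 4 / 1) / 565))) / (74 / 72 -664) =546540083 / 2672435724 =0.20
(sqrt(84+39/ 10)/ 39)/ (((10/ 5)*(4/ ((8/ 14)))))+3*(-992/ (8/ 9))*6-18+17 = -20089+sqrt(8790)/ 5460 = -20088.98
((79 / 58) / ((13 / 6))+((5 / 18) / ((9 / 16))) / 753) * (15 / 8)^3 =1808802625 / 436041216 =4.15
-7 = -7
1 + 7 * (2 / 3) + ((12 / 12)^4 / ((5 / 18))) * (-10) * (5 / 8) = -101 / 6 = -16.83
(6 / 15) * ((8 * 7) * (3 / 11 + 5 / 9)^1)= 9184 / 495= 18.55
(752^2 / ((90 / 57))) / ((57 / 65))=3675776 / 9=408419.56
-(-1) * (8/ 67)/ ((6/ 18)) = 24/ 67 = 0.36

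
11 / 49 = 0.22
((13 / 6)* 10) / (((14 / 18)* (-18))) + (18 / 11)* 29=21209 / 462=45.91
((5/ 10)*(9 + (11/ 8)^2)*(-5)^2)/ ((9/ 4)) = 17425/ 288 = 60.50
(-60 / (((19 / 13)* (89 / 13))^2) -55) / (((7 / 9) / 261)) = -373456035135 / 20016367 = -18657.53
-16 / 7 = -2.29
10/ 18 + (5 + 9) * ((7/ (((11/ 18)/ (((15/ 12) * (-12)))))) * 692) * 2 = -329585705/ 99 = -3329148.54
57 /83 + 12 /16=477 /332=1.44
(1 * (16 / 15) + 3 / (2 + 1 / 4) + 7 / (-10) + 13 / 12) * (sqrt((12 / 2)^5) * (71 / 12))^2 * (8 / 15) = 10102164 / 25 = 404086.56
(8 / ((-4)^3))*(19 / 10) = -19 / 80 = -0.24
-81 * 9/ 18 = -81/ 2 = -40.50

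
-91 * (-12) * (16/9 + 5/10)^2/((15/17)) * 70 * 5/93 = 182035490/7533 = 24165.07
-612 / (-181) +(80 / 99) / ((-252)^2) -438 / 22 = -1175470042 / 71120511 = -16.53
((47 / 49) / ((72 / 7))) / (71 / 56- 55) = -47 / 27081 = -0.00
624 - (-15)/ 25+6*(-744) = -19197/ 5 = -3839.40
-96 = -96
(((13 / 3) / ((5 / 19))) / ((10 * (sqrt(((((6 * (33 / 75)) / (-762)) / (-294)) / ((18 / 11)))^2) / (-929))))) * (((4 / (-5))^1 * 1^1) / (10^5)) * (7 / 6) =29986913229 / 15125000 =1982.61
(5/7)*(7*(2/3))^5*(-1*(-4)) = 1536640/243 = 6323.62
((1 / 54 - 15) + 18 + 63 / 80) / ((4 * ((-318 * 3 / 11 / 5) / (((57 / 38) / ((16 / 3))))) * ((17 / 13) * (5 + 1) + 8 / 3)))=-1175603 / 801054720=-0.00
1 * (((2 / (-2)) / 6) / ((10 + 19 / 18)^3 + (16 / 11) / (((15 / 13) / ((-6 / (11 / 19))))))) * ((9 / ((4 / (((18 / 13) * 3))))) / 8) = -35724645 / 245526645884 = -0.00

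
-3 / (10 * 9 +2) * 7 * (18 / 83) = -189 / 3818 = -0.05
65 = 65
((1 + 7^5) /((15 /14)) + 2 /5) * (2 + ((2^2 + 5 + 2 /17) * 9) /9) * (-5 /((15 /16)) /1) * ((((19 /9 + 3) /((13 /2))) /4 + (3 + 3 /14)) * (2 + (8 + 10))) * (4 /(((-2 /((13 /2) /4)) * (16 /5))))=3286804165 /51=64447140.49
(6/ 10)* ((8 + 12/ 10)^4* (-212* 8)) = -22781296128/ 3125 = -7290014.76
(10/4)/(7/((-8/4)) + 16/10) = -25/19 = -1.32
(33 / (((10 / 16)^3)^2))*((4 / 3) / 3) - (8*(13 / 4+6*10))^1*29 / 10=-1221.33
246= 246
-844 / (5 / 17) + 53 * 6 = -2551.60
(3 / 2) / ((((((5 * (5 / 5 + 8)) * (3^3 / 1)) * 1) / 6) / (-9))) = -1 / 15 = -0.07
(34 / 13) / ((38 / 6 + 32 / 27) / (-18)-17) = -16524 / 110045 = -0.15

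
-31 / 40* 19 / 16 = -589 / 640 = -0.92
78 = 78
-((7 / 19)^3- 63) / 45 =431774 / 308655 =1.40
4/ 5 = 0.80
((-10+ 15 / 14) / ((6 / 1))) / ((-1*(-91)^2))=125 / 695604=0.00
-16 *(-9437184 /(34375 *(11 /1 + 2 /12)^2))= 5435817984 /154309375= 35.23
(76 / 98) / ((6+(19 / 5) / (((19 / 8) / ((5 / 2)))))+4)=19 / 343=0.06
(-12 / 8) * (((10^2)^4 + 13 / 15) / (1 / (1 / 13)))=-1500000013 / 130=-11538461.64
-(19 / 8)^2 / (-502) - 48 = -1541783 / 32128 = -47.99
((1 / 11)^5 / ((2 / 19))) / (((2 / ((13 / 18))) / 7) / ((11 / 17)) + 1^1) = 1729 / 47231866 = 0.00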